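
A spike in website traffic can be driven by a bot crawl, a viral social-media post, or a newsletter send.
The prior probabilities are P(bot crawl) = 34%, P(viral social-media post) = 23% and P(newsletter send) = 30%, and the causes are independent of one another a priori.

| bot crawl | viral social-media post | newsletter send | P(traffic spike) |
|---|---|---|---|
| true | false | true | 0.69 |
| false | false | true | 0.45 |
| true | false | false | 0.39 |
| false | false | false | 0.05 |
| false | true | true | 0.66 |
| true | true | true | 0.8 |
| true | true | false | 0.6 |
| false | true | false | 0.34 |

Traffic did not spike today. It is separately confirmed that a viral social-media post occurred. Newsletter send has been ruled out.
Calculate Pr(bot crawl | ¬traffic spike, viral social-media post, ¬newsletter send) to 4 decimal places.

Pr(bot crawl | ¬traffic spike, viral social-media post, ¬newsletter send) ≈ 0.2379

Sum P(¬traffic spike|·) weighted by the priors over both values of bot crawl:
  P(¬traffic spike | viral social-media post, ¬newsletter send) = 0.66·0.66 + 0.4·0.34
        = 0.435600 + 0.136000 = 0.571600
Keeping only the bot crawl-present terms gives 0.136000, so
  P(bot crawl | ¬traffic spike, viral social-media post, ¬newsletter send) = 0.136000 / 0.571600 ≈ 0.2379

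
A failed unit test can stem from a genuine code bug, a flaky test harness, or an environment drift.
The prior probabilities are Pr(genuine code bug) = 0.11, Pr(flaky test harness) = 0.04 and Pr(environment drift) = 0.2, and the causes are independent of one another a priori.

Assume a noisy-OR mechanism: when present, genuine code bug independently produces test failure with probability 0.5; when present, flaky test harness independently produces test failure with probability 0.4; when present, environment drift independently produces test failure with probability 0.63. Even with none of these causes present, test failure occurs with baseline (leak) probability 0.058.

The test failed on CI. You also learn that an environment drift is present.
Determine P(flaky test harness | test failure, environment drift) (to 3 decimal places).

P(flaky test harness | test failure, environment drift) ≈ 0.047

Under noisy-OR, P(test failure | causes) = 1 − (1−0.058)·∏(1−qᵢ) over the active causes.
For the numerator, keep only flaky test harness=true terms: 0.028155 + 0.003940 = 0.032095
Normalizer over all consistent configurations: 0.65146·0.89·0.96 + 0.790876·0.89·0.04 + 0.82573·0.11·0.96 + 0.895438·0.11·0.04 = 0.675899
Posterior = 0.032095 / 0.675899 ≈ 0.047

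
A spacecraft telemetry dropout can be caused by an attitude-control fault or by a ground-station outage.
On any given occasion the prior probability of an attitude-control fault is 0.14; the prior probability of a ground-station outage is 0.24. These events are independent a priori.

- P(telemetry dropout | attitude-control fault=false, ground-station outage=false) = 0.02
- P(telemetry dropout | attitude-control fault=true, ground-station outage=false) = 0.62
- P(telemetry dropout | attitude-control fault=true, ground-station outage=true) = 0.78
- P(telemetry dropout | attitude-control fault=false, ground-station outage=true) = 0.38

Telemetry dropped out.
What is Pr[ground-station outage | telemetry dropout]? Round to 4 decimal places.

Enumerate the 4 (attitude-control fault, ground-station outage) configurations and weight by the priors:
  P(telemetry dropout) = 0.02·0.86·0.76 + 0.38·0.86·0.24 + 0.62·0.14·0.76 + 0.78·0.14·0.24
        = 0.013072 + 0.078432 + 0.065968 + 0.026208 = 0.183680
Configurations with ground-station outage contribute 0.104640, so
  P(ground-station outage | telemetry dropout) = 0.104640 / 0.183680 ≈ 0.5697

Pr[ground-station outage | telemetry dropout] ≈ 0.5697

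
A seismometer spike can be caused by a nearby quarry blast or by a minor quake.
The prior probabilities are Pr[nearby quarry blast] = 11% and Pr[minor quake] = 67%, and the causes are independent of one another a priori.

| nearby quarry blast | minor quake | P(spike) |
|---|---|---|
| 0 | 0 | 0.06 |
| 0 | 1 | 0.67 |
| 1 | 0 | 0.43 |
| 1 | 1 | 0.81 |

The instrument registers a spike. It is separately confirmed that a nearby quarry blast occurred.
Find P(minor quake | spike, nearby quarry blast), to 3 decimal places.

By total probability over both values of minor quake:
  P(spike | nearby quarry blast) = 0.43·0.33 + 0.81·0.67
        = 0.141900 + 0.542700 = 0.684600
Keeping only the minor quake-present terms gives 0.542700, so
  P(minor quake | spike, nearby quarry blast) = 0.542700 / 0.684600 ≈ 0.793

P(minor quake | spike, nearby quarry blast) ≈ 0.793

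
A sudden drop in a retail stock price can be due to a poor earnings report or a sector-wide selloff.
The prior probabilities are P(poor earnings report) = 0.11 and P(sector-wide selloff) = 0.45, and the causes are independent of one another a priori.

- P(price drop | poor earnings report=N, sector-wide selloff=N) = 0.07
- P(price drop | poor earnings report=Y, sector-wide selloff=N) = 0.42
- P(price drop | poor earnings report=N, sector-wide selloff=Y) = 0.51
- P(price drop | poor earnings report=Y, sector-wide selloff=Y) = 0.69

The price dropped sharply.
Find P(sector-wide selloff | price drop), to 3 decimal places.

P(price drop) = 0.07×0.89×0.55 + 0.51×0.89×0.45 + 0.42×0.11×0.55 + 0.69×0.11×0.45 = 0.034265 + 0.204255 + 0.025410 + 0.034155 = 0.298085
Of this, 0.238410 comes from 0.204255 + 0.034155 (the sector-wide selloff=true cases).
So P(sector-wide selloff | price drop) = 0.238410/0.298085 ≈ 0.800.

P(sector-wide selloff | price drop) ≈ 0.800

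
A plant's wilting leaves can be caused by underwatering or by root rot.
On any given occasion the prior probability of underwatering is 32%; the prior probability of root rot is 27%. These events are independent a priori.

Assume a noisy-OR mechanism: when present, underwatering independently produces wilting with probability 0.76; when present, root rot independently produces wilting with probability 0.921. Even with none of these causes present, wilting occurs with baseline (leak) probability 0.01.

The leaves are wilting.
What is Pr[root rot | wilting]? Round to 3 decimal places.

Under noisy-OR, P(wilting | causes) = 1 − (1−0.01)·∏(1−qᵢ) over the active causes.
P(wilting) = 0.01·0.68·0.73 + 0.92179·0.68·0.27 + 0.7624·0.32·0.73 + 0.98123·0.32·0.27 = 0.004964 + 0.169241 + 0.178097 + 0.084778 = 0.437080
Restricting to configurations with root rot present: 0.169241 + 0.084778 = 0.254019.
P(root rot | wilting) = 0.254019 / 0.437080 ≈ 0.581

Pr[root rot | wilting] ≈ 0.581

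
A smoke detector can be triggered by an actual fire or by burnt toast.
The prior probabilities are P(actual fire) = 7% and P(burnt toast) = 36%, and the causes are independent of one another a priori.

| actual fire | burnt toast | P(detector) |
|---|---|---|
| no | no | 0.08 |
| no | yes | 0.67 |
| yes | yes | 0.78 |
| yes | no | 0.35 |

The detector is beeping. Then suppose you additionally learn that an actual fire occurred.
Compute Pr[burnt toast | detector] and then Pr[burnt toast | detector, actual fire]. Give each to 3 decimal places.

Pr[burnt toast | detector] ≈ 0.794; Pr[burnt toast | detector, actual fire] ≈ 0.556

Sum P(detector|·) weighted by the priors over the 4 (actual fire, burnt toast) configurations:
  P(detector) = 0.08*0.93*0.64 + 0.67*0.93*0.36 + 0.35*0.07*0.64 + 0.78*0.07*0.36
        = 0.047616 + 0.224316 + 0.015680 + 0.019656 = 0.307268
Keeping only the burnt toast-present terms gives 0.243972, so
  P(burnt toast | detector) = 0.243972 / 0.307268 ≈ 0.794

With the extra evidence:
P(detector | actual fire) = 0.35*0.64 + 0.78*0.36 = 0.224000 + 0.280800 = 0.504800
The burnt toast-present share is 0.78*0.36 = 0.280800.
P(burnt toast | detector, actual fire) = 0.280800 / 0.504800 ≈ 0.556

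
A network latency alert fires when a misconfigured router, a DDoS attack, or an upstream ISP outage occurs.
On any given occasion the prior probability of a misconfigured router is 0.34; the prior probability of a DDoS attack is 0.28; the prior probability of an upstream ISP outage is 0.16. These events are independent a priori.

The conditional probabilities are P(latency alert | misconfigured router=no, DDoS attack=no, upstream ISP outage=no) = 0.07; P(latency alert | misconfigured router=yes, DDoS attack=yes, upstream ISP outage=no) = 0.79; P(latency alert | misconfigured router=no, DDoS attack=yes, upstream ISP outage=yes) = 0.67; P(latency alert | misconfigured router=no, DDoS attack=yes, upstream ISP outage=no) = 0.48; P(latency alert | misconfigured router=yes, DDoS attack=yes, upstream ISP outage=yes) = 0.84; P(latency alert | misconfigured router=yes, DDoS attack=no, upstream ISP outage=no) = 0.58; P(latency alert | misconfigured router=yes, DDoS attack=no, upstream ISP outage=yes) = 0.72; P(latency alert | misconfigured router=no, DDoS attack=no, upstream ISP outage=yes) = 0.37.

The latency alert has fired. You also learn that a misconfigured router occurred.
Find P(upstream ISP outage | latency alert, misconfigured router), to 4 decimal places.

P(upstream ISP outage | latency alert, misconfigured router) ≈ 0.1835

P(latency alert | misconfigured router) = 0.58×0.72×0.84 + 0.72×0.72×0.16 + 0.79×0.28×0.84 + 0.84×0.28×0.16 = 0.350784 + 0.082944 + 0.185808 + 0.037632 = 0.657168
Restricting to configurations with upstream ISP outage present: 0.082944 + 0.037632 = 0.120576.
P(upstream ISP outage | latency alert, misconfigured router) = 0.120576 / 0.657168 ≈ 0.1835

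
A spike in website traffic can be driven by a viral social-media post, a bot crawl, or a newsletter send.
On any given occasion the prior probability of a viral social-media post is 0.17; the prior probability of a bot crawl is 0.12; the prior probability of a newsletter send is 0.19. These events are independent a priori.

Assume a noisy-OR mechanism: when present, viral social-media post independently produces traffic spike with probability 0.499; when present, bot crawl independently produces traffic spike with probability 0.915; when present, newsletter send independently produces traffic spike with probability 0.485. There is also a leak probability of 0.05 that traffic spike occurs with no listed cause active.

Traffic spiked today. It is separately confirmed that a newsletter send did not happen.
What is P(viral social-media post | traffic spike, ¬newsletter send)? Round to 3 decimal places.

P(viral social-media post | traffic spike, ¬newsletter send) ≈ 0.433

Under noisy-OR, P(traffic spike | causes) = 1 − (1−0.05)·∏(1−qᵢ) over the active causes.
P(traffic spike | ¬newsletter send) = 0.05*0.83*0.88 + 0.91925*0.83*0.12 + 0.52405*0.17*0.88 + 0.959544*0.17*0.12 = 0.036520 + 0.091557 + 0.078398 + 0.019575 = 0.226050
Restricting to configurations with viral social-media post present: 0.078398 + 0.019575 = 0.097973.
P(viral social-media post | traffic spike, ¬newsletter send) = 0.097973 / 0.226050 ≈ 0.433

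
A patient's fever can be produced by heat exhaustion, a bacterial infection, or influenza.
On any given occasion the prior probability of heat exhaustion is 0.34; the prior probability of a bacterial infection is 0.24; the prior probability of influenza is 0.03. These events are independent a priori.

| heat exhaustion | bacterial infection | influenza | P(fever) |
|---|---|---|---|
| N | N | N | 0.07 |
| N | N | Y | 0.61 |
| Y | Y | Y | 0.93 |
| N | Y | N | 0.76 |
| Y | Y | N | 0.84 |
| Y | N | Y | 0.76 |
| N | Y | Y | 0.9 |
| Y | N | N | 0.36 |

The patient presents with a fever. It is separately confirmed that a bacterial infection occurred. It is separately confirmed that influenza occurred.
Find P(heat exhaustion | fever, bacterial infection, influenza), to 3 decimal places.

Enumerate both values of heat exhaustion and weight by the priors:
  P(fever | bacterial infection, influenza) = 0.9*0.66 + 0.93*0.34
        = 0.594000 + 0.316200 = 0.910200
Configurations with heat exhaustion contribute 0.316200, so
  P(heat exhaustion | fever, bacterial infection, influenza) = 0.316200 / 0.910200 ≈ 0.347

P(heat exhaustion | fever, bacterial infection, influenza) ≈ 0.347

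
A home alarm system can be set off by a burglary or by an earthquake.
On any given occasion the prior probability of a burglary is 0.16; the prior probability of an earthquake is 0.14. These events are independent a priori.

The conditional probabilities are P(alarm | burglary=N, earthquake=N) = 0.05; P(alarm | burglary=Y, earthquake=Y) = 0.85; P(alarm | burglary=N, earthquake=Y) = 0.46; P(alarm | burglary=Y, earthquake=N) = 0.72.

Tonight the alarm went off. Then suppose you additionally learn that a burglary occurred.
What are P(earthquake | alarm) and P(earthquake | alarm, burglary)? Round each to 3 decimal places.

P(earthquake | alarm) ≈ 0.351; P(earthquake | alarm, burglary) ≈ 0.161

Enumerate the 4 (burglary, earthquake) configurations and weight by the priors:
  P(alarm) = 0.05*0.84*0.86 + 0.46*0.84*0.14 + 0.72*0.16*0.86 + 0.85*0.16*0.14
        = 0.036120 + 0.054096 + 0.099072 + 0.019040 = 0.208328
Configurations with earthquake contribute 0.073136, so
  P(earthquake | alarm) = 0.073136 / 0.208328 ≈ 0.351

With the extra evidence:
P(alarm | burglary) = 0.72*0.86 + 0.85*0.14 = 0.619200 + 0.119000 = 0.738200
Restricting to configurations with earthquake present: 0.85*0.14 = 0.119000.
P(earthquake | alarm, burglary) = 0.119000 / 0.738200 ≈ 0.161
— burglary explains away the evidence for earthquake.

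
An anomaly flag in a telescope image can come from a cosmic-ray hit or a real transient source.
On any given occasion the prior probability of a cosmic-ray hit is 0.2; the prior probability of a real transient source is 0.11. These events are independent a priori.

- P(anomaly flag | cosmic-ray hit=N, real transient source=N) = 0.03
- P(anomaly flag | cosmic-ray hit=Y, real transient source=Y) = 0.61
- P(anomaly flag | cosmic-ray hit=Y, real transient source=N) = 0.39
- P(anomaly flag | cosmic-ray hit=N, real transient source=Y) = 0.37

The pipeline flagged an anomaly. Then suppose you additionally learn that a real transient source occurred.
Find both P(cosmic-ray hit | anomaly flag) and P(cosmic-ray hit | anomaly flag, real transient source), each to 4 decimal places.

Numerator (weight on configurations with cosmic-ray hit): 0.069420 + 0.013420 = 0.082840
Normalizer over all consistent configurations: 0.03×0.8×0.89 + 0.37×0.8×0.11 + 0.39×0.2×0.89 + 0.61×0.2×0.11 = 0.136760
Posterior = 0.082840 / 0.136760 ≈ 0.6057

Now condition on the additional information:
Numerator (weight on configurations with cosmic-ray hit): 0.61×0.2 = 0.122000
The normalizing constant is 0.37×0.8 + 0.61×0.2 = 0.418000
Posterior = 0.122000 / 0.418000 ≈ 0.2919
Conditioning on real transient source lowers the posterior on cosmic-ray hit: the classic explaining-away effect in a common-effect structure.

P(cosmic-ray hit | anomaly flag) ≈ 0.6057; P(cosmic-ray hit | anomaly flag, real transient source) ≈ 0.2919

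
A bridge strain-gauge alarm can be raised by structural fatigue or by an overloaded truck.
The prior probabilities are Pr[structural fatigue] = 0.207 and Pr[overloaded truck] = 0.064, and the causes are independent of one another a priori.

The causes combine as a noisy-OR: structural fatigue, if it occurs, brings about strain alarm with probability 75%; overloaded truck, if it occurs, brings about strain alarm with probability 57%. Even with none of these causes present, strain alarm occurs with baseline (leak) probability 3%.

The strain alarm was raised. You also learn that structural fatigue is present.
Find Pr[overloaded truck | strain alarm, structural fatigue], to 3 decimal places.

Under noisy-OR, P(strain alarm | causes) = 1 − (1−0.03)·∏(1−qᵢ) over the active causes.
For the numerator, keep only overloaded truck=true terms: 0.895725·0.064 = 0.057326
Denominator P(strain alarm | structural fatigue): 0.7575·0.936 + 0.895725·0.064 = 0.766346
Posterior = 0.057326 / 0.766346 ≈ 0.075

Pr[overloaded truck | strain alarm, structural fatigue] ≈ 0.075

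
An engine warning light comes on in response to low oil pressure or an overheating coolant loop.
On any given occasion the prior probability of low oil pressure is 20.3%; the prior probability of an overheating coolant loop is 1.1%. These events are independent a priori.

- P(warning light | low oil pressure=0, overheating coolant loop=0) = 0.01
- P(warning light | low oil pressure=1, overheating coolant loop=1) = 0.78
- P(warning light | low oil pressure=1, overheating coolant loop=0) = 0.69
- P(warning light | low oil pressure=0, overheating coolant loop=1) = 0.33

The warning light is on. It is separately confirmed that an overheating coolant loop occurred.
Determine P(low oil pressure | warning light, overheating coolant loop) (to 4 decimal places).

P(warning light | overheating coolant loop) = 0.33*0.797 + 0.78*0.203 = 0.263010 + 0.158340 = 0.421350
Restricting to configurations with low oil pressure present: 0.78*0.203 = 0.158340.
P(low oil pressure | warning light, overheating coolant loop) = 0.158340 / 0.421350 ≈ 0.3758

P(low oil pressure | warning light, overheating coolant loop) ≈ 0.3758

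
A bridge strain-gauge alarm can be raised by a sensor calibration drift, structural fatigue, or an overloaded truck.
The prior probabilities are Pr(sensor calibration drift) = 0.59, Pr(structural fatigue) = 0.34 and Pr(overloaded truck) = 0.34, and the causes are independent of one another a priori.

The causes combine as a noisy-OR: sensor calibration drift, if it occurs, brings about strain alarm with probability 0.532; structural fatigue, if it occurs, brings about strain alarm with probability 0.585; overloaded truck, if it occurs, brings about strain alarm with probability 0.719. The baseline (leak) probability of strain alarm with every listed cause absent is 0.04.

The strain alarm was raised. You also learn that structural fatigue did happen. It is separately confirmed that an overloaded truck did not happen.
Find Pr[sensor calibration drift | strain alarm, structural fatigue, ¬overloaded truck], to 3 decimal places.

Pr[sensor calibration drift | strain alarm, structural fatigue, ¬overloaded truck] ≈ 0.661

Under noisy-OR, P(strain alarm | causes) = 1 − (1−0.04)·∏(1−qᵢ) over the active causes.
Sum P(strain alarm|·) weighted by the priors over both values of sensor calibration drift:
  P(strain alarm | structural fatigue, ¬overloaded truck) = 0.6016×0.41 + 0.813549×0.59
        = 0.246656 + 0.479994 = 0.726650
Keeping only the sensor calibration drift-present terms gives 0.479994, so
  P(sensor calibration drift | strain alarm, structural fatigue, ¬overloaded truck) = 0.479994 / 0.726650 ≈ 0.661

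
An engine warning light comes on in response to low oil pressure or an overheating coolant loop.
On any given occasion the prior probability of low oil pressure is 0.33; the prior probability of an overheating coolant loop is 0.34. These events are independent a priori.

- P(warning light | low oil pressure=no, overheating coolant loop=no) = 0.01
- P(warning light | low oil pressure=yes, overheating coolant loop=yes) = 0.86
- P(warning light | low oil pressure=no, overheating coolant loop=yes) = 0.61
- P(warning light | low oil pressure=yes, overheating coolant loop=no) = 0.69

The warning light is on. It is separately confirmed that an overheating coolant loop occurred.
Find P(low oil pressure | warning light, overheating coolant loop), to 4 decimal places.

Weight on low oil pressure=true, given the evidence: 0.86*0.33 = 0.283800
Normalizer over all consistent configurations: 0.61*0.67 + 0.86*0.33 = 0.692500
Posterior = 0.283800 / 0.692500 ≈ 0.4098

P(low oil pressure | warning light, overheating coolant loop) ≈ 0.4098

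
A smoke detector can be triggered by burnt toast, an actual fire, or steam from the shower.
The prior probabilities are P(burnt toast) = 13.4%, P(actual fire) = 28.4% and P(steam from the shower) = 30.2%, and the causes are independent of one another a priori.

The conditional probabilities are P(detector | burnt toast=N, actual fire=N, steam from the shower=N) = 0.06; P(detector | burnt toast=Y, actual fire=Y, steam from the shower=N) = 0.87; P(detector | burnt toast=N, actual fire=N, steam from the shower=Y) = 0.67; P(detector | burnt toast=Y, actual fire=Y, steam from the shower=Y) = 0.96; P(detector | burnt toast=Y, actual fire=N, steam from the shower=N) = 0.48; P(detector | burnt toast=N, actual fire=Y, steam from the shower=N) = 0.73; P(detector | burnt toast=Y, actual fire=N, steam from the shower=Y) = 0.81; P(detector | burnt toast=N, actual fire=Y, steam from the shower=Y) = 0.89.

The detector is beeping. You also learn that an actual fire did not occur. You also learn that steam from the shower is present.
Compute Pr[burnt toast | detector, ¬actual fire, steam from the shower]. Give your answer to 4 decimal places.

Pr[burnt toast | detector, ¬actual fire, steam from the shower] ≈ 0.1576

Weight on burnt toast=true, given the evidence: 0.81*0.134 = 0.108540
Denominator P(detector | ¬actual fire, steam from the shower): 0.67*0.866 + 0.81*0.134 = 0.688760
P(burnt toast | detector, ¬actual fire, steam from the shower) = 0.108540/0.688760 ≈ 0.1576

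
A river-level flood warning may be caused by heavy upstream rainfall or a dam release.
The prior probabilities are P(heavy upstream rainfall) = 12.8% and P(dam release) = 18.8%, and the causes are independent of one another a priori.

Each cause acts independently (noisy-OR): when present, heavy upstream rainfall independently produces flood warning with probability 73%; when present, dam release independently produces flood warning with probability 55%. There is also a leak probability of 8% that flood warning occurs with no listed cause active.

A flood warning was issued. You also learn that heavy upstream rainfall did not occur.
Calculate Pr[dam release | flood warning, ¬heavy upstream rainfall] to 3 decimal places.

Under noisy-OR, P(flood warning | causes) = 1 − (1−0.08)·∏(1−qᵢ) over the active causes.
By total probability over both values of dam release:
  P(flood warning | ¬heavy upstream rainfall) = 0.08·0.812 + 0.586·0.188
        = 0.064960 + 0.110168 = 0.175128
Configurations with dam release contribute 0.110168, so
  P(dam release | flood warning, ¬heavy upstream rainfall) = 0.110168 / 0.175128 ≈ 0.629

Pr[dam release | flood warning, ¬heavy upstream rainfall] ≈ 0.629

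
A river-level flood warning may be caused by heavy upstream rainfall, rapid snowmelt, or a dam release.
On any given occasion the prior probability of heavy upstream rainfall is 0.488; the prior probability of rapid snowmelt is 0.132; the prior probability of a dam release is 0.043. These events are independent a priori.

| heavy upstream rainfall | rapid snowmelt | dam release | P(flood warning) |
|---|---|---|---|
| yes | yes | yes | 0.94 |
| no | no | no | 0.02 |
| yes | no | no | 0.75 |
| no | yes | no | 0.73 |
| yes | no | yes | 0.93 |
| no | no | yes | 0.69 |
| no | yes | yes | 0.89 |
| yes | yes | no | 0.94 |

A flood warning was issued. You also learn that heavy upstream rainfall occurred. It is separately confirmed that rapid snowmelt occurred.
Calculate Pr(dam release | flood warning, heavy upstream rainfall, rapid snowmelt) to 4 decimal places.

P(flood warning | heavy upstream rainfall, rapid snowmelt) = 0.94*0.957 + 0.94*0.043 = 0.899580 + 0.040420 = 0.940000
Of this, 0.040420 comes from 0.94*0.043 (the dam release=true cases).
So P(dam release | flood warning, heavy upstream rainfall, rapid snowmelt) = 0.040420/0.940000 ≈ 0.0430.

Pr(dam release | flood warning, heavy upstream rainfall, rapid snowmelt) ≈ 0.0430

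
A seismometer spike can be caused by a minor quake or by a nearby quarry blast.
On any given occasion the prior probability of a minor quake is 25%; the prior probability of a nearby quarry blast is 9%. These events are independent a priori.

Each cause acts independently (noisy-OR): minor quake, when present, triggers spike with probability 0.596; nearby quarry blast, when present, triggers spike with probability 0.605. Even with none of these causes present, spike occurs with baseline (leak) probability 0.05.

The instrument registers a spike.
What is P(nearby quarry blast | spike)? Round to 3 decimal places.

P(nearby quarry blast | spike) ≈ 0.260

Under noisy-OR, P(spike | causes) = 1 − (1−0.05)·∏(1−qᵢ) over the active causes.
P(spike) = 0.05*0.75*0.91 + 0.62475*0.75*0.09 + 0.6162*0.25*0.91 + 0.848399*0.25*0.09 = 0.034125 + 0.042171 + 0.140185 + 0.019089 = 0.235570
The nearby quarry blast-present share is 0.042171 + 0.019089 = 0.061260.
P(nearby quarry blast | spike) = 0.061260 / 0.235570 ≈ 0.260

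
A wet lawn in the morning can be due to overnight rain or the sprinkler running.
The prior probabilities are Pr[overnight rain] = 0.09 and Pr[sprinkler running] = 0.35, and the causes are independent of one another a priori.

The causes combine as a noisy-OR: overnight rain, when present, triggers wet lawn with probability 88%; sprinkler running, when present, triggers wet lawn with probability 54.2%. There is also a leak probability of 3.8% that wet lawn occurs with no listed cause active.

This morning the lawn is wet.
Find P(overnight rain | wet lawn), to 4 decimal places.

P(overnight rain | wet lawn) ≈ 0.2891

Under noisy-OR, P(wet lawn | causes) = 1 − (1−0.038)·∏(1−qᵢ) over the active causes.
Weight on overnight rain=true, given the evidence: 0.051747 + 0.029835 = 0.081582
The normalizing constant is 0.038·0.91·0.65 + 0.559404·0.91·0.35 + 0.88456·0.09·0.65 + 0.947128·0.09·0.35 = 0.282229
Posterior = 0.081582 / 0.282229 ≈ 0.2891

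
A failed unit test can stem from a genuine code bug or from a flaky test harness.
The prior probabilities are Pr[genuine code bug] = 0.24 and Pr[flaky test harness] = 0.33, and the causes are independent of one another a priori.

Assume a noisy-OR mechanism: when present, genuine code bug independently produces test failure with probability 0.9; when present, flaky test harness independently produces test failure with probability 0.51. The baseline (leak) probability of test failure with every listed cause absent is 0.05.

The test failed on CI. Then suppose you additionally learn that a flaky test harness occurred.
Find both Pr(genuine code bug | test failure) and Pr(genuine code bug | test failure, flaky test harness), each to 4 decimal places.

Pr(genuine code bug | test failure) ≈ 0.5808; Pr(genuine code bug | test failure, flaky test harness) ≈ 0.3603

Under noisy-OR, P(test failure | causes) = 1 − (1−0.05)·∏(1−qᵢ) over the active causes.
Sum P(test failure|·) weighted by the priors over the 4 (genuine code bug, flaky test harness) configurations:
  P(test failure) = 0.05·0.76·0.67 + 0.5345·0.76·0.33 + 0.905·0.24·0.67 + 0.95345·0.24·0.33
        = 0.025460 + 0.134053 + 0.145524 + 0.075513 = 0.380550
The terms with genuine code bug present sum to 0.221037, so
  P(genuine code bug | test failure) = 0.221037 / 0.380550 ≈ 0.5808

Now also conditioning on flaky test harness=true:
Weight on genuine code bug=true, given the evidence: 0.95345×0.24 = 0.228828
Denominator P(test failure | flaky test harness): 0.5345×0.76 + 0.95345×0.24 = 0.635048
P(genuine code bug | test failure, flaky test harness) = 0.228828/0.635048 ≈ 0.3603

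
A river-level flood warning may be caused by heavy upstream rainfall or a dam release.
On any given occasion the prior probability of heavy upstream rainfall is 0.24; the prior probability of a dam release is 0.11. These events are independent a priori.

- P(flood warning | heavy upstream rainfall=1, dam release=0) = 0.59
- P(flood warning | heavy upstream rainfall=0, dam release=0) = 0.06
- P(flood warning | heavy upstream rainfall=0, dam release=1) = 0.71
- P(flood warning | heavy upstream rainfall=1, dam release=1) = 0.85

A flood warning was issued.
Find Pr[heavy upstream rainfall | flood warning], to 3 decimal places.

By total probability over the 4 (heavy upstream rainfall, dam release) configurations:
  P(flood warning) = 0.06*0.76*0.89 + 0.71*0.76*0.11 + 0.59*0.24*0.89 + 0.85*0.24*0.11
        = 0.040584 + 0.059356 + 0.126024 + 0.022440 = 0.248404
Configurations with heavy upstream rainfall contribute 0.148464, so
  P(heavy upstream rainfall | flood warning) = 0.148464 / 0.248404 ≈ 0.598

Pr[heavy upstream rainfall | flood warning] ≈ 0.598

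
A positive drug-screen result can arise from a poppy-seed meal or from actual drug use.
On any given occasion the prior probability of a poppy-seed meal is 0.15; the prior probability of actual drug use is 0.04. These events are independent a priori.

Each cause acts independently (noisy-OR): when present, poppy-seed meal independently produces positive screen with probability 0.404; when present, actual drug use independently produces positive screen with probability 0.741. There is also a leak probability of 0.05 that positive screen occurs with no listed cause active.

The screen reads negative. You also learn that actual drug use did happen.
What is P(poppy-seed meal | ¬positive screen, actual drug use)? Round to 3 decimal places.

P(poppy-seed meal | ¬positive screen, actual drug use) ≈ 0.095

Under noisy-OR, P(positive screen | causes) = 1 − (1−0.05)·∏(1−qᵢ) over the active causes.
Numerator (weight on configurations with poppy-seed meal): 0.146646×0.15 = 0.021997
Normalizer over all consistent configurations: 0.24605×0.85 + 0.146646×0.15 = 0.231139
P(poppy-seed meal | ¬positive screen, actual drug use) = 0.021997/0.231139 ≈ 0.095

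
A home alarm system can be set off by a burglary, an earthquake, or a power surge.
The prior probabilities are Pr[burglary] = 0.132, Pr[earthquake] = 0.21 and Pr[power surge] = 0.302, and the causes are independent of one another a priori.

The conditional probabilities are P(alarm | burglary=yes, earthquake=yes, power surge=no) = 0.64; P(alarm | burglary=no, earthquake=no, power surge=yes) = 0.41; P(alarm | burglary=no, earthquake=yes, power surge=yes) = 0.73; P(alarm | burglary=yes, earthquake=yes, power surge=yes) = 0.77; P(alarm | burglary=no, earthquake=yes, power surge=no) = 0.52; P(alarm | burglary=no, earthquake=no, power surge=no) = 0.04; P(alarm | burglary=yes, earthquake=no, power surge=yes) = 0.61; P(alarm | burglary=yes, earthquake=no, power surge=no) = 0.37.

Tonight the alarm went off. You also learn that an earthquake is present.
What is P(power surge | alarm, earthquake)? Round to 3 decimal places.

P(power surge | alarm, earthquake) ≈ 0.373

Sum P(alarm|·) weighted by the priors over the 4 (burglary, power surge) configurations:
  P(alarm | earthquake) = 0.52×0.868×0.698 + 0.73×0.868×0.302 + 0.64×0.132×0.698 + 0.77×0.132×0.302
        = 0.315049 + 0.191359 + 0.058967 + 0.030695 = 0.596070
The terms with power surge present sum to 0.222054, so
  P(power surge | alarm, earthquake) = 0.222054 / 0.596070 ≈ 0.373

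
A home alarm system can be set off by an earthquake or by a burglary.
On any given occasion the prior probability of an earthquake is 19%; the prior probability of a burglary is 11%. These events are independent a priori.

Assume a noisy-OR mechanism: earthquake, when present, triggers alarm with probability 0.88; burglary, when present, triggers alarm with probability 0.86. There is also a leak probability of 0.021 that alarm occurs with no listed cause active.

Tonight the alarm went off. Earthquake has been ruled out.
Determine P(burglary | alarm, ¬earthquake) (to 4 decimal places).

P(burglary | alarm, ¬earthquake) ≈ 0.8355

Under noisy-OR, P(alarm | causes) = 1 − (1−0.021)·∏(1−qᵢ) over the active causes.
P(alarm | ¬earthquake) = 0.021×0.89 + 0.86294×0.11 = 0.018690 + 0.094923 = 0.113613
Of this, 0.094923 comes from 0.86294×0.11 (the burglary=true cases).
So P(burglary | alarm, ¬earthquake) = 0.094923/0.113613 ≈ 0.8355.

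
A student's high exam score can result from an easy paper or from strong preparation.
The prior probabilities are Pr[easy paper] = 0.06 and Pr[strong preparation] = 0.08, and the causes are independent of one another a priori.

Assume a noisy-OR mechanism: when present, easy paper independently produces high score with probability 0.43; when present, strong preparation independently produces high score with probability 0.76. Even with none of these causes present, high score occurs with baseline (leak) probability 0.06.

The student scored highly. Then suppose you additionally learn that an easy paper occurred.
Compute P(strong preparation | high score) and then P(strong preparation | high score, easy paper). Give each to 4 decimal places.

Under noisy-OR, P(high score | causes) = 1 − (1−0.06)·∏(1−qᵢ) over the active causes.
P(high score) = 0.06*0.94*0.92 + 0.7744*0.94*0.08 + 0.4642*0.06*0.92 + 0.871408*0.06*0.08 = 0.051888 + 0.058235 + 0.025624 + 0.004183 = 0.139930
Of this, 0.062418 comes from 0.058235 + 0.004183 (the strong preparation=true cases).
Hence the posterior is 0.062418/0.139930 ≈ 0.4461.

With the extra evidence:
Sum P(high score|·) weighted by the priors over both values of strong preparation:
  P(high score | easy paper) = 0.4642·0.92 + 0.871408·0.08
        = 0.427064 + 0.069713 = 0.496777
Configurations with strong preparation contribute 0.069713, so
  P(strong preparation | high score, easy paper) = 0.069713 / 0.496777 ≈ 0.1403
Conditioning on easy paper lowers the posterior on strong preparation: the classic explaining-away effect in a common-effect structure.

P(strong preparation | high score) ≈ 0.4461; P(strong preparation | high score, easy paper) ≈ 0.1403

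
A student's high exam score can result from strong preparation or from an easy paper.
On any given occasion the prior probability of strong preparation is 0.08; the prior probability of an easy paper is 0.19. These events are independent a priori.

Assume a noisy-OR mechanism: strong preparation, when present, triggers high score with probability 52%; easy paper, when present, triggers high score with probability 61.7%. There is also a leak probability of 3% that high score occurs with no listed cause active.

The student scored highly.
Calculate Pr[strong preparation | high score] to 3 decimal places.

Pr[strong preparation | high score] ≈ 0.263

Under noisy-OR, P(high score | causes) = 1 − (1−0.03)·∏(1−qᵢ) over the active causes.
Enumerate the 4 (strong preparation, easy paper) configurations and weight by the priors:
  P(high score) = 0.03×0.92×0.81 + 0.62849×0.92×0.19 + 0.5344×0.08×0.81 + 0.821675×0.08×0.19
        = 0.022356 + 0.109860 + 0.034629 + 0.012489 = 0.179334
The terms with strong preparation present sum to 0.047118, so
  P(strong preparation | high score) = 0.047118 / 0.179334 ≈ 0.263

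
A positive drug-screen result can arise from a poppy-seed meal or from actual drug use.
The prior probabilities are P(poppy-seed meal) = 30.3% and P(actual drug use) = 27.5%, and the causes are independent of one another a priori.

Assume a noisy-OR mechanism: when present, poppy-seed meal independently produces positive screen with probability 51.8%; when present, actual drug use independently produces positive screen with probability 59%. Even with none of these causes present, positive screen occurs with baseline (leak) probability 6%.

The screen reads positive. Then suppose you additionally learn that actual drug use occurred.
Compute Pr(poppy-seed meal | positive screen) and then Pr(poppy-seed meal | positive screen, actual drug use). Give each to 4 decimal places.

Under noisy-OR, P(positive screen | causes) = 1 − (1−0.06)·∏(1−qᵢ) over the active causes.
Enumerate the 4 (poppy-seed meal, actual drug use) configurations and weight by the priors:
  P(positive screen) = 0.06·0.697·0.725 + 0.6146·0.697·0.275 + 0.54692·0.303·0.725 + 0.814237·0.303·0.275
        = 0.030319 + 0.117803 + 0.120145 + 0.067846 = 0.336113
The terms with poppy-seed meal present sum to 0.187991, so
  P(poppy-seed meal | positive screen) = 0.187991 / 0.336113 ≈ 0.5593

Now also conditioning on actual drug use=true:
For the numerator, keep only poppy-seed meal=true terms: 0.814237×0.303 = 0.246714
Normalizer over all consistent configurations: 0.6146×0.697 + 0.814237×0.303 = 0.675090
P(poppy-seed meal | positive screen, actual drug use) = 0.246714/0.675090 ≈ 0.3655

Pr(poppy-seed meal | positive screen) ≈ 0.5593; Pr(poppy-seed meal | positive screen, actual drug use) ≈ 0.3655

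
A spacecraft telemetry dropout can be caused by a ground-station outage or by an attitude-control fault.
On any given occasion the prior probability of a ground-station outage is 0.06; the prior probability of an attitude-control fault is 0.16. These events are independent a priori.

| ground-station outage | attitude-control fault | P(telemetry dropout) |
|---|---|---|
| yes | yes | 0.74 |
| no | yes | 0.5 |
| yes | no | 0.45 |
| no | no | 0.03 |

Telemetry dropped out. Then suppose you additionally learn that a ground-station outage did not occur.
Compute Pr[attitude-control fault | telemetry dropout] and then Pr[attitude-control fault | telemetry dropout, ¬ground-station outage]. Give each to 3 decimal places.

Pr[attitude-control fault | telemetry dropout] ≈ 0.640; Pr[attitude-control fault | telemetry dropout, ¬ground-station outage] ≈ 0.760

P(telemetry dropout) = 0.03*0.94*0.84 + 0.5*0.94*0.16 + 0.45*0.06*0.84 + 0.74*0.06*0.16 = 0.023688 + 0.075200 + 0.022680 + 0.007104 = 0.128672
Of this, 0.082304 comes from 0.075200 + 0.007104 (the attitude-control fault=true cases).
Hence the posterior is 0.082304/0.128672 ≈ 0.640.

Now also conditioning on ground-station outage≠true:
Sum P(telemetry dropout|·) weighted by the priors over both values of attitude-control fault:
  P(telemetry dropout | ¬ground-station outage) = 0.03*0.84 + 0.5*0.16
        = 0.025200 + 0.080000 = 0.105200
Keeping only the attitude-control fault-present terms gives 0.080000, so
  P(attitude-control fault | telemetry dropout, ¬ground-station outage) = 0.080000 / 0.105200 ≈ 0.760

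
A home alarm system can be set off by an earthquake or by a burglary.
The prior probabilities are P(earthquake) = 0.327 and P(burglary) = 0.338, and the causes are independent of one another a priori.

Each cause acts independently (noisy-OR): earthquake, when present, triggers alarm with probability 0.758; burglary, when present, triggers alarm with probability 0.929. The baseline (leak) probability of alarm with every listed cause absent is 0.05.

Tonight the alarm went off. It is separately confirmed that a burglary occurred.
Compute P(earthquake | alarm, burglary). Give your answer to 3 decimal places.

Under noisy-OR, P(alarm | causes) = 1 − (1−0.05)·∏(1−qᵢ) over the active causes.
By total probability over both values of earthquake:
  P(alarm | burglary) = 0.93255×0.673 + 0.983677×0.327
        = 0.627606 + 0.321662 = 0.949268
Configurations with earthquake contribute 0.321662, so
  P(earthquake | alarm, burglary) = 0.321662 / 0.949268 ≈ 0.339

P(earthquake | alarm, burglary) ≈ 0.339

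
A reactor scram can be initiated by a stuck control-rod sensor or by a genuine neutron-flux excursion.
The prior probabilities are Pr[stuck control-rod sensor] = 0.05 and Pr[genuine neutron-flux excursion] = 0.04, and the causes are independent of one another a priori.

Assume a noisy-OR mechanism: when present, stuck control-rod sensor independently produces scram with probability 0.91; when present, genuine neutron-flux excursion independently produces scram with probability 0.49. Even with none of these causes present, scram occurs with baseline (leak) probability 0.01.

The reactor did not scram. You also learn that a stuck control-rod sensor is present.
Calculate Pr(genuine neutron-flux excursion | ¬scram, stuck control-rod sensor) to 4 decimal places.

Pr(genuine neutron-flux excursion | ¬scram, stuck control-rod sensor) ≈ 0.0208

Under noisy-OR, P(scram | causes) = 1 − (1−0.01)·∏(1−qᵢ) over the active causes.
Sum P(¬scram|·) weighted by the priors over both values of genuine neutron-flux excursion:
  P(¬scram | stuck control-rod sensor) = 0.0891*0.96 + 0.045441*0.04
        = 0.085536 + 0.001818 = 0.087354
Configurations with genuine neutron-flux excursion contribute 0.001818, so
  P(genuine neutron-flux excursion | ¬scram, stuck control-rod sensor) = 0.001818 / 0.087354 ≈ 0.0208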